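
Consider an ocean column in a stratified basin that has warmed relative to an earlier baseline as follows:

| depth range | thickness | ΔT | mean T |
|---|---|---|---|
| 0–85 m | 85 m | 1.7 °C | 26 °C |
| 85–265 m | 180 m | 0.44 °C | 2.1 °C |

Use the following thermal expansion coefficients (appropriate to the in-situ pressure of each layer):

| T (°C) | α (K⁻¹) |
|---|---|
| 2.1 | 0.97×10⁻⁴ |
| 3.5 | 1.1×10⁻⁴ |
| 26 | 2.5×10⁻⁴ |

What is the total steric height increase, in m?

0.0438 m of thermosteric rise

Layer 1 at 26 °C → α = 2.5×10⁻⁴ K⁻¹
Layer 2 at 2.1 °C → α = 0.97×10⁻⁴ K⁻¹
Layer 1: 85 × 1.7 × 2.5×10⁻⁴ = 0.036125 m
85–265 m: 0.97×10⁻⁴ × 180 × 0.44 = 0.0076824 m
Δh = 0.036125 + 0.0076824 = 0.0438074 m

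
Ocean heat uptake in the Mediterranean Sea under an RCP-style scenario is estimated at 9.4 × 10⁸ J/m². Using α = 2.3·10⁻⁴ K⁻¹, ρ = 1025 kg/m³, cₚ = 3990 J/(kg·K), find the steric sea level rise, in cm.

about 5.29 cm

Δh = αQ/(ρcₚ) = 2.3×10⁻⁴ × 9.4×10⁸ / (1025 × 3990) ≈ 0.052864 m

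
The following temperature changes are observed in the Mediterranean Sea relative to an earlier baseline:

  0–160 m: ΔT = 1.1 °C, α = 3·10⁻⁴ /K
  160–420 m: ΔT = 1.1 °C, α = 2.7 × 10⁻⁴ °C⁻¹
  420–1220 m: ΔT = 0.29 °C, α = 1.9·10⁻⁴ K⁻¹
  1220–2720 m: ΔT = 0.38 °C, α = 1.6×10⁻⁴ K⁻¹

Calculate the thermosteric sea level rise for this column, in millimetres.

Δh ≈ 270 mm

0–160 m: 1.1 × 3×10⁻⁴ × 160 = 0.05280 m
160–420 m: 1.1 × 260 × 2.7×10⁻⁴ = 0.07722 m
Layer 3: 0.29 × 800 × 1.9×10⁻⁴ = 0.04408 m
1500 × 1.6×10⁻⁴ × 0.38 = 0.09120 m
Δh = 0.05280 + 0.07722 + 0.04408 + 0.09120 = 0.26530 m ≈ 270 mm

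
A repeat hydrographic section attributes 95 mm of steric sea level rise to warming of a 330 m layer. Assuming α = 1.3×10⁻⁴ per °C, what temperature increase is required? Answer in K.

ΔT = Δh/(αH) = 0.095 / (1.3×10⁻⁴ × 330) ≈ 2.214 K

about 2.21 K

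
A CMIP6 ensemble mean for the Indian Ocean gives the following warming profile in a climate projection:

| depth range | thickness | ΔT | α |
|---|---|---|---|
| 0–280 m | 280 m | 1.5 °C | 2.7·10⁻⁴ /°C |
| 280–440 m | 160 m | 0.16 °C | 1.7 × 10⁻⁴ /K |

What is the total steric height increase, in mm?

Δh = 120 mm

1.5 × 2.7×10⁻⁴ × 280 = 0.11340 m
Layer 2: 0.16 × 1.7×10⁻⁴ × 160 = 0.004352 m
Δh = 0.11340 + 0.004352 = 0.117752 m ≈ 120 mm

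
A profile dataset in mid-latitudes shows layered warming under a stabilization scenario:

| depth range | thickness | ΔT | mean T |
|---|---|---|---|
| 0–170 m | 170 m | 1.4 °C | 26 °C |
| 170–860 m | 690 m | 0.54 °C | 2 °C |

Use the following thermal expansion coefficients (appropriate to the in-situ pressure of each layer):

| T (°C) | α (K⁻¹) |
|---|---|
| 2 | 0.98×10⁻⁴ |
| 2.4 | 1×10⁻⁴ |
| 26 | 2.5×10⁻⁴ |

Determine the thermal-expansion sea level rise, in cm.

Layer 1 at 26 °C → α = 2.5×10⁻⁴ K⁻¹
Layer 2 at 2 °C → α = 0.98×10⁻⁴ K⁻¹
0–170 m: 1.4 × 2.5×10⁻⁴ × 170 = 0.05950 m
170–860 m: 0.54 × 690 × 0.98×10⁻⁴ = 0.0365148 m
Δh = 0.05950 + 0.0365148 = 0.0960148 m

Δh ≈ 9.60 cm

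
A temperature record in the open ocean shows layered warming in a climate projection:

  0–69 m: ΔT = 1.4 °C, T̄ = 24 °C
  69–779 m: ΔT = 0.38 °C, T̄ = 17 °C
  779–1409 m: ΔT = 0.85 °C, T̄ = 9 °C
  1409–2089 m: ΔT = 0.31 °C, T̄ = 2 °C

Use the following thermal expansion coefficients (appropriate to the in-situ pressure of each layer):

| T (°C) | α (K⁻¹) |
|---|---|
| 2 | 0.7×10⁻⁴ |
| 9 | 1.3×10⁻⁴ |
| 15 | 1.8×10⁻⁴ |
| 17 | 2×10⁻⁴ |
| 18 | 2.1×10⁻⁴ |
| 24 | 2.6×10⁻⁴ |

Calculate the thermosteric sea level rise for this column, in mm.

160 mm of thermosteric rise

Layer 1 at 24 °C → α = 2.6×10⁻⁴ K⁻¹
Layer 2 at 17 °C → α = 2×10⁻⁴ K⁻¹
Layer 3 at 9 °C → α = 1.3×10⁻⁴ K⁻¹
Layer 4 at 2 °C → α = 0.7×10⁻⁴ K⁻¹
0–69 m: 1.4 × 69 × 2.6×10⁻⁴ = 0.025116 m
69–779 m: 2×10⁻⁴ × 0.38 × 710 = 0.05396 m
779–1409 m: 0.85 × 630 × 1.3×10⁻⁴ = 0.069615 m
680 × 0.7×10⁻⁴ × 0.31 = 0.014756 m
Δh = 0.025116 + 0.05396 + 0.069615 + 0.014756 = 0.163447 m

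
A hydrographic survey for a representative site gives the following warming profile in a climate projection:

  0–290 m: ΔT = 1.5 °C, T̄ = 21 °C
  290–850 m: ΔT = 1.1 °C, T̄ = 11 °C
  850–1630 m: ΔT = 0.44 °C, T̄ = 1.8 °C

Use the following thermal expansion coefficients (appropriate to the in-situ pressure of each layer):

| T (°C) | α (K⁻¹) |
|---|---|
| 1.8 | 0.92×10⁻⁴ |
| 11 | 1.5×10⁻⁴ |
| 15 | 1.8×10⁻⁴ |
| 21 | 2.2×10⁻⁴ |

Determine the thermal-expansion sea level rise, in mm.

Layer 1 at 21 °C → α = 2.2×10⁻⁴ K⁻¹
Layer 2 at 11 °C → α = 1.5×10⁻⁴ K⁻¹
Layer 3 at 1.8 °C → α = 0.92×10⁻⁴ K⁻¹
290 × 1.5 × 2.2×10⁻⁴ = 0.09570 m
290–850 m: 1.1 × 1.5×10⁻⁴ × 560 = 0.09240 m
850–1630 m: 0.44 × 0.92×10⁻⁴ × 780 = 0.0315744 m
Δh = 0.09570 + 0.09240 + 0.0315744 = 0.2196744 m

Δh ≈ 220 mm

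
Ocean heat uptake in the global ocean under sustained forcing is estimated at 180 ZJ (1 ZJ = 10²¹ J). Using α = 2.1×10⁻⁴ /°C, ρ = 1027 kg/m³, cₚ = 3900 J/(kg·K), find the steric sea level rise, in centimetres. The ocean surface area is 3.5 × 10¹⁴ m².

Δh = 2.70 cm

Per unit area: Q = 180×10²¹ / (3.5×10¹⁴) ≈ 5.143×10⁸ J/m²
Δh = αQ/(ρcₚ) = 2.1×10⁻⁴ × 5.143×10⁸ / (1027 × 3900) ≈ 0.026965 m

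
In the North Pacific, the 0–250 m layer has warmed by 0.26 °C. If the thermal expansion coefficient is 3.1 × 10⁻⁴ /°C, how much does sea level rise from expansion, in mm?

about 20.2 mm

Δh = αΔT·H = 3.1×10⁻⁴ × 0.26 × 250 = 0.02015 m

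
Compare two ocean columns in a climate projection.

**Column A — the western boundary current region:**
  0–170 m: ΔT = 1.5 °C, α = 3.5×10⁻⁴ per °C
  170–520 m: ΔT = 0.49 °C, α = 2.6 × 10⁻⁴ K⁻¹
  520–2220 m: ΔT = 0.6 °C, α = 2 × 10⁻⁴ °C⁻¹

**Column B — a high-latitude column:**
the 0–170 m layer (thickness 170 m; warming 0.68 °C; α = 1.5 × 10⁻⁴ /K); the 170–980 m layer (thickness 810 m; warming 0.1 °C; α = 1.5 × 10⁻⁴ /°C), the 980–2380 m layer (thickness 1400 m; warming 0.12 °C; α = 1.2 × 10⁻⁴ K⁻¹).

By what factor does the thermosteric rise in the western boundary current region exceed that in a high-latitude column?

A Layer 1: 1.5 × 3.5×10⁻⁴ × 170 = 0.08925 m
A 170–520 m: 0.49 × 2.6×10⁻⁴ × 350 = 0.04459 m
A Layer 3: 2×10⁻⁴ × 0.6 × 1700 = 0.20400 m
A total: 0.33784 m
B 0–170 m: 1.5×10⁻⁴ × 170 × 0.68 = 0.01734 m
B 1.5×10⁻⁴ × 810 × 0.1 = 0.01215 m
B 1400 × 0.12 × 1.2×10⁻⁴ = 0.02016 m
B total: 0.04965 m
Ratio: 0.33784 / 0.04965 ≈ 6.804

6.80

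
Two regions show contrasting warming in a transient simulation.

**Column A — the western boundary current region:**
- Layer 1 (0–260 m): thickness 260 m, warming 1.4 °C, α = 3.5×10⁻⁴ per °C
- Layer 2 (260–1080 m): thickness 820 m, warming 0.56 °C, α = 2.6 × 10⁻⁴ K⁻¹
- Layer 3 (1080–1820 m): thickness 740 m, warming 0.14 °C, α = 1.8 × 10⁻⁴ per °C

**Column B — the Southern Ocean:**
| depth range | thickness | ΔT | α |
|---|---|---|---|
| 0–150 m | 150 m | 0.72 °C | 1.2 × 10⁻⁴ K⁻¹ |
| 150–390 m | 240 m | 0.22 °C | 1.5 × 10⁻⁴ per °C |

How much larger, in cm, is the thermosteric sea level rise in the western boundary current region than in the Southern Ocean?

A Layer 1: 1.4 × 3.5×10⁻⁴ × 260 = 0.12740 m
A 260–1080 m: 0.56 × 2.6×10⁻⁴ × 820 = 0.119392 m
A 0.14 × 740 × 1.8×10⁻⁴ = 0.018648 m
A total: 0.26544 m
B 0.72 × 1.2×10⁻⁴ × 150 = 0.01296 m
B 1.5×10⁻⁴ × 0.22 × 240 = 0.00792 m
B total: 0.02088 m
Difference: 0.26544 − 0.02088 = 0.24456 m

24 cm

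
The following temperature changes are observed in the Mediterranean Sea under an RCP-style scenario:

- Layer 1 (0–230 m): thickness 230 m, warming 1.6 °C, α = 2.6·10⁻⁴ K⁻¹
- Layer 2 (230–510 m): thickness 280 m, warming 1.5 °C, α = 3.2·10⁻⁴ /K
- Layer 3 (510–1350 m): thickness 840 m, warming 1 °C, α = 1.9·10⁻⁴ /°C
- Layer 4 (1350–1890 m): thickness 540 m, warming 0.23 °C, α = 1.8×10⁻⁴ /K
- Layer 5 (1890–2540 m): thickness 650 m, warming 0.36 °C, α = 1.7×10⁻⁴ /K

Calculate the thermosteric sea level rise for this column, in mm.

452 mm of thermosteric rise

Layer 1: 1.6 × 230 × 2.6×10⁻⁴ = 0.09568 m
230–510 m: 3.2×10⁻⁴ × 1.5 × 280 = 0.13440 m
1 × 840 × 1.9×10⁻⁴ = 0.15960 m
0.23 × 540 × 1.8×10⁻⁴ = 0.022356 m
1890–2540 m: 1.7×10⁻⁴ × 650 × 0.36 = 0.03978 m
Δh = 0.09568 + 0.13440 + 0.15960 + 0.022356 + 0.03978 = 0.451816 m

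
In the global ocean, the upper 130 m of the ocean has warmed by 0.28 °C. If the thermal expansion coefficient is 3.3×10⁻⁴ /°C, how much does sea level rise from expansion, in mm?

Δh = αΔT·H = 3.3×10⁻⁴ × 0.28 × 130 = 0.012012 m

12 mm of thermosteric rise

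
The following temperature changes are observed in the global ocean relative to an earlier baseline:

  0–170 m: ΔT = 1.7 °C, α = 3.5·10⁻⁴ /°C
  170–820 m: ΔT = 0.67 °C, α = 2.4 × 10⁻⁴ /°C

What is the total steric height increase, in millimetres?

0–170 m: 1.7 × 3.5×10⁻⁴ × 170 = 0.10115 m
0.67 × 650 × 2.4×10⁻⁴ = 0.10452 m
Δh = 0.10115 + 0.10452 = 0.20567 m ≈ 206 mm

Δh = 206 mm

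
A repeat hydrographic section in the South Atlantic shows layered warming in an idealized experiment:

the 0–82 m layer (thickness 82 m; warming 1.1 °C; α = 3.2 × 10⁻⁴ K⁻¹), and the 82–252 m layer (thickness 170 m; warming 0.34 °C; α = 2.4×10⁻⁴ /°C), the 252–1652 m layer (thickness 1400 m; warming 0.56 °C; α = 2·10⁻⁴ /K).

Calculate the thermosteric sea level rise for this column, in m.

about 0.200 m

3.2×10⁻⁴ × 1.1 × 82 = 0.028864 m
82–252 m: 2.4×10⁻⁴ × 170 × 0.34 = 0.013872 m
252–1652 m: 1400 × 2×10⁻⁴ × 0.56 = 0.15680 m
Δh = 0.028864 + 0.013872 + 0.15680 = 0.199536 m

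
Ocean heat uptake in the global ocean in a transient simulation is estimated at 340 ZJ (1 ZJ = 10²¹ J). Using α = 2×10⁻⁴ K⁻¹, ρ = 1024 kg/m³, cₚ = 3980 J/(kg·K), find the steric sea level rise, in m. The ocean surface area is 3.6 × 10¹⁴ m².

Per unit area: Q = 340×10²¹ / (3.6×10¹⁴) ≈ 9.444×10⁸ J/m²
Δh = αQ/(ρcₚ) = 2×10⁻⁴ × 9.444×10⁸ / (1024 × 3980) ≈ 0.046345 m

0.0463 m of thermosteric rise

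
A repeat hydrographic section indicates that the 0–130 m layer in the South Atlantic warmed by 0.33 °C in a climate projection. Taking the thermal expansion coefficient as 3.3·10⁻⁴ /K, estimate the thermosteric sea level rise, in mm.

Δh = αΔT·H = 3.3×10⁻⁴ × 0.33 × 130 = 0.014157 m

14.2 mm of thermosteric rise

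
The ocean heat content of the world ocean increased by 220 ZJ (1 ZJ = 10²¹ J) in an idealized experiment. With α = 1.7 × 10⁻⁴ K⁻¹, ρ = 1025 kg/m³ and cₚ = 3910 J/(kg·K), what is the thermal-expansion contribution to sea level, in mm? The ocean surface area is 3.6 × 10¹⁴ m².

Per unit area: Q = 220×10²¹ / (3.6×10¹⁴) ≈ 6.111×10⁸ J/m²
Δh = αQ/(ρcₚ) = 1.7×10⁻⁴ × 6.111×10⁸ / (1025 × 3910) ≈ 0.025922 m

about 26 mm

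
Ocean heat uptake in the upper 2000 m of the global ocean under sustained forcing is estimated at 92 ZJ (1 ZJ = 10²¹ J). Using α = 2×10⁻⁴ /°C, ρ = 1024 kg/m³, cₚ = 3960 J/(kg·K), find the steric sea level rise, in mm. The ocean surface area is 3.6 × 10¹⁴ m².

about 13 mm

Per unit area: Q = 92×10²¹ / (3.6×10¹⁴) ≈ 2.556×10⁸ J/m²
Δh = αQ/(ρcₚ) = 2×10⁻⁴ × 2.556×10⁸ / (1024 × 3960) ≈ 0.012607 m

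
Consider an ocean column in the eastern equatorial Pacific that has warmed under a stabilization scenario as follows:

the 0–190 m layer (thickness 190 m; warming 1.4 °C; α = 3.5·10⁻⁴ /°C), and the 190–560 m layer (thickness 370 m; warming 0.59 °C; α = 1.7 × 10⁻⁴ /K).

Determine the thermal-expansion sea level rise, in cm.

Δh = 13 cm

Layer 1: 190 × 1.4 × 3.5×10⁻⁴ = 0.09310 m
190–560 m: 1.7×10⁻⁴ × 370 × 0.59 = 0.037111 m
Δh = 0.09310 + 0.037111 = 0.130211 m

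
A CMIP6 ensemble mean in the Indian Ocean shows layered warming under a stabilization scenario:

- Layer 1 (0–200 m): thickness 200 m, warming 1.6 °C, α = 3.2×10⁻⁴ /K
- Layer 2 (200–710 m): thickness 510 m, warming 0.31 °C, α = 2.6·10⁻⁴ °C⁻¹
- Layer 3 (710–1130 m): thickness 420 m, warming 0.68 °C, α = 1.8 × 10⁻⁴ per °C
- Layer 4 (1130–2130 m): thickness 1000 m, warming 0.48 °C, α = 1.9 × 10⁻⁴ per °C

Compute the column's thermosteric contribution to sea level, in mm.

about 290 mm

Layer 1: 200 × 3.2×10⁻⁴ × 1.6 = 0.10240 m
200–710 m: 2.6×10⁻⁴ × 0.31 × 510 = 0.041106 m
Layer 3: 1.8×10⁻⁴ × 0.68 × 420 = 0.051408 m
1130–2130 m: 0.48 × 1.9×10⁻⁴ × 1000 = 0.09120 m
Δh = 0.10240 + 0.041106 + 0.051408 + 0.09120 = 0.286114 m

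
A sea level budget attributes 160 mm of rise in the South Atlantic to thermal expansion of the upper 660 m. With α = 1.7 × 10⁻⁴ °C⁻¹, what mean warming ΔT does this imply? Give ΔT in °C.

ΔT = Δh/(αH) = 0.16 / (1.7×10⁻⁴ × 660) ≈ 1.426 °C

1.43 °C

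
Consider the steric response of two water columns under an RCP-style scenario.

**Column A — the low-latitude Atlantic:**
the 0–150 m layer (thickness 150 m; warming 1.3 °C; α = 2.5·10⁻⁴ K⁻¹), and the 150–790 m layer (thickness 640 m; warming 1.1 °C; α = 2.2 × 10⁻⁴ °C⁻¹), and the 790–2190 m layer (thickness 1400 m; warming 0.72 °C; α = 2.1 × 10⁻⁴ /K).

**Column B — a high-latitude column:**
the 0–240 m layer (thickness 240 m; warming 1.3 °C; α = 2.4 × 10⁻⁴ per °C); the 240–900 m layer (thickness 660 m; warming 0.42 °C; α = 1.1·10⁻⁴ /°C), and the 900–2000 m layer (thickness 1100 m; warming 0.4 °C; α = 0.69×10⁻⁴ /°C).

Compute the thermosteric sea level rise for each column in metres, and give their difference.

A 150 × 1.3 × 2.5×10⁻⁴ = 0.04875 m
A 150–790 m: 1.1 × 640 × 2.2×10⁻⁴ = 0.15488 m
A 790–2190 m: 2.1×10⁻⁴ × 1400 × 0.72 = 0.21168 m
A total: 0.41531 m
B 240 × 1.3 × 2.4×10⁻⁴ = 0.07488 m
B 0.42 × 1.1×10⁻⁴ × 660 = 0.030492 m
B Layer 3: 1100 × 0.69×10⁻⁴ × 0.4 = 0.03036 m
B total: 0.135732 m
Difference: 0.41531 − 0.135732 = 0.279578 m

A: 0.42 m; B: 0.14 m; difference 0.28 m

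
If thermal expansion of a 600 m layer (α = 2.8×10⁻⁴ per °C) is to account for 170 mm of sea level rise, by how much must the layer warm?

ΔT ≈ 1.01 °C

ΔT = Δh/(αH) = 0.17 / (2.8×10⁻⁴ × 600) ≈ 1.012 °C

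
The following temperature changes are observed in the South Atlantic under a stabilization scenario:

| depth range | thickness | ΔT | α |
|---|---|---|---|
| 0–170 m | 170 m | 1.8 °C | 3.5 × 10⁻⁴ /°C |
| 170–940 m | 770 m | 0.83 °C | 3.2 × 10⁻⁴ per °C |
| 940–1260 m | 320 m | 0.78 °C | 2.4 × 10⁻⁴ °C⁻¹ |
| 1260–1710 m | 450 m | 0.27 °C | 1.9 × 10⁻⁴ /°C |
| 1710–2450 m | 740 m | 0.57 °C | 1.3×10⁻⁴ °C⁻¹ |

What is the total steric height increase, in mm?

Layer 1: 170 × 3.5×10⁻⁴ × 1.8 = 0.10710 m
170–940 m: 3.2×10⁻⁴ × 0.83 × 770 = 0.204512 m
Layer 3: 0.78 × 2.4×10⁻⁴ × 320 = 0.059904 m
Layer 4: 450 × 0.27 × 1.9×10⁻⁴ = 0.023085 m
1710–2450 m: 0.57 × 1.3×10⁻⁴ × 740 = 0.054834 m
Δh = 0.10710 + 0.204512 + 0.059904 + 0.023085 + 0.054834 = 0.449435 m

449 mm of thermosteric rise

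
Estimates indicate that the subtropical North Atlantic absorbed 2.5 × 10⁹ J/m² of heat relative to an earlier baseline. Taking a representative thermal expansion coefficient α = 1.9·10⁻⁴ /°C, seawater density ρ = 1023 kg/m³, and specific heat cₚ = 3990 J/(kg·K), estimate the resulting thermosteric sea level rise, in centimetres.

11.6 cm of thermosteric rise

Δh = αQ/(ρcₚ) = 1.9×10⁻⁴ × 2.5×10⁹ / (1023 × 3990) ≈ 0.11637 m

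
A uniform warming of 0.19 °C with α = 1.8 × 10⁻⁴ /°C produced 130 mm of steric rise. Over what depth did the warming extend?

H = Δh/(αΔT) = 0.13 / (1.8×10⁻⁴ × 0.19) ≈ 3801 m

about 3800 m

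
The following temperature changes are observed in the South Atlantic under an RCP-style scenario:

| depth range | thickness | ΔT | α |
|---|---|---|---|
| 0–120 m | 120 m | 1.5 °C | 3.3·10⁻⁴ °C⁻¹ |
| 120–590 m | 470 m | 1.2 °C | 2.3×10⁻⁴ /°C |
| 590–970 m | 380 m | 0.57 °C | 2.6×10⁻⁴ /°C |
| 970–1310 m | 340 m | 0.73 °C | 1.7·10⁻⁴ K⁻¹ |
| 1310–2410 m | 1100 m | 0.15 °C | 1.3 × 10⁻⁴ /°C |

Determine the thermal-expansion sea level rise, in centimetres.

about 30.9 cm

0–120 m: 120 × 3.3×10⁻⁴ × 1.5 = 0.05940 m
120–590 m: 470 × 2.3×10⁻⁴ × 1.2 = 0.12972 m
380 × 0.57 × 2.6×10⁻⁴ = 0.056316 m
970–1310 m: 1.7×10⁻⁴ × 340 × 0.73 = 0.042194 m
0.15 × 1.3×10⁻⁴ × 1100 = 0.02145 m
Δh = 0.05940 + 0.12972 + 0.056316 + 0.042194 + 0.02145 = 0.30908 m ≈ 30.9 cm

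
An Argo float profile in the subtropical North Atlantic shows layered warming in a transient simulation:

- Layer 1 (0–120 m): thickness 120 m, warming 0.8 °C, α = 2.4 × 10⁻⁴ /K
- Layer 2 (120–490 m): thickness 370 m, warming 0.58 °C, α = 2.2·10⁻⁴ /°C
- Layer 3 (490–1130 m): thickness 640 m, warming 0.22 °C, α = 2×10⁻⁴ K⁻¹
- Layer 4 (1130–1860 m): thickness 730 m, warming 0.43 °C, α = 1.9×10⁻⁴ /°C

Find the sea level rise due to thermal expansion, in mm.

2.4×10⁻⁴ × 0.8 × 120 = 0.02304 m
120–490 m: 370 × 0.58 × 2.2×10⁻⁴ = 0.047212 m
Layer 3: 640 × 0.22 × 2×10⁻⁴ = 0.02816 m
1130–1860 m: 1.9×10⁻⁴ × 0.43 × 730 = 0.059641 m
Δh = 0.02304 + 0.047212 + 0.02816 + 0.059641 = 0.158053 m

160 mm of thermosteric rise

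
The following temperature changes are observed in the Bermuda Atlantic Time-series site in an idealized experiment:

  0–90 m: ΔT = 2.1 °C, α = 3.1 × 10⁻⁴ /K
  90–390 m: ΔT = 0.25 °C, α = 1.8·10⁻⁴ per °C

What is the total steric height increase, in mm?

0–90 m: 2.1 × 3.1×10⁻⁴ × 90 = 0.05859 m
Layer 2: 1.8×10⁻⁴ × 300 × 0.25 = 0.01350 m
Δh = 0.05859 + 0.01350 = 0.07209 m

72.1 mm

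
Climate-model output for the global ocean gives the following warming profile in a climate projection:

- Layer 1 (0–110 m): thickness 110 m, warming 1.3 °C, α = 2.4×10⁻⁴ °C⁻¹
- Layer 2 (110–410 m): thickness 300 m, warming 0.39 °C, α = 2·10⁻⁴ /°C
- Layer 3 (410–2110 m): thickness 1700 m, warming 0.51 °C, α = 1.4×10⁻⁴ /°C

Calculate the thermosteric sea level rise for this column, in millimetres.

110 × 2.4×10⁻⁴ × 1.3 = 0.03432 m
Layer 2: 300 × 0.39 × 2×10⁻⁴ = 0.02340 m
410–2110 m: 1.4×10⁻⁴ × 1700 × 0.51 = 0.12138 m
Δh = 0.03432 + 0.02340 + 0.12138 = 0.17910 m

Δh = 179 mm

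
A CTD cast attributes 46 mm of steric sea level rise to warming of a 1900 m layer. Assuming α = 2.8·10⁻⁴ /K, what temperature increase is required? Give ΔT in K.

ΔT = Δh/(αH) = 0.046 / (2.8×10⁻⁴ × 1900) ≈ 0.08647 K

ΔT ≈ 0.0865 K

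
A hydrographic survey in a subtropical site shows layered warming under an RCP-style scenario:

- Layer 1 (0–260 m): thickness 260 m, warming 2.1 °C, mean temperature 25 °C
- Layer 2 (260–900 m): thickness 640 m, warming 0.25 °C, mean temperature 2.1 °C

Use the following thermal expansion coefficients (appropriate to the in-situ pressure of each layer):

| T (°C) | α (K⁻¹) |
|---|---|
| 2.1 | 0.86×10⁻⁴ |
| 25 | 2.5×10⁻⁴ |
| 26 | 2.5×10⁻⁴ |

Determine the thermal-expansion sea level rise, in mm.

Layer 1 at 25 °C → α = 2.5×10⁻⁴ K⁻¹
Layer 2 at 2.1 °C → α = 0.86×10⁻⁴ K⁻¹
Layer 1: 2.1 × 2.5×10⁻⁴ × 260 = 0.13650 m
0.86×10⁻⁴ × 0.25 × 640 = 0.01376 m
Δh = 0.13650 + 0.01376 = 0.15026 m

Δh ≈ 150 mm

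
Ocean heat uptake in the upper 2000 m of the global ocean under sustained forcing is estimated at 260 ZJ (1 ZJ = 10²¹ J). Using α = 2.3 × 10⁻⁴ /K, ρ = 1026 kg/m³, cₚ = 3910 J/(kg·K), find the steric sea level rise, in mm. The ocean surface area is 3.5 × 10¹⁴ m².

Per unit area: Q = 260×10²¹ / (3.5×10¹⁴) ≈ 7.429×10⁸ J/m²
Δh = αQ/(ρcₚ) = 2.3×10⁻⁴ × 7.429×10⁸ / (1026 × 3910) ≈ 0.042593 m

42.6 mm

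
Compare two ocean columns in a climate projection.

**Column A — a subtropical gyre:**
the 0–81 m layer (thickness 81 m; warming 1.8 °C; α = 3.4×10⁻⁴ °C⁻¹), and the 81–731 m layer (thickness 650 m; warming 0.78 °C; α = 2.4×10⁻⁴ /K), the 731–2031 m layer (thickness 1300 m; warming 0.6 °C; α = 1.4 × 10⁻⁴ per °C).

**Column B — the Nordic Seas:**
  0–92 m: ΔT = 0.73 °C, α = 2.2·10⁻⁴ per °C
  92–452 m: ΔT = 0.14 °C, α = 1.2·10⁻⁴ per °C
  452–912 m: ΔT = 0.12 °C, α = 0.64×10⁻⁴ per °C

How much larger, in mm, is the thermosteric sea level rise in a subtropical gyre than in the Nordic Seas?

A Layer 1: 81 × 3.4×10⁻⁴ × 1.8 = 0.049572 m
A 81–731 m: 0.78 × 650 × 2.4×10⁻⁴ = 0.12168 m
A 0.6 × 1.4×10⁻⁴ × 1300 = 0.10920 m
A total: 0.280452 m
B Layer 1: 0.73 × 2.2×10⁻⁴ × 92 = 0.0147752 m
B Layer 2: 360 × 1.2×10⁻⁴ × 0.14 = 0.006048 m
B Layer 3: 460 × 0.12 × 0.64×10⁻⁴ = 0.0035328 m
B total: 0.024356 m
Difference: 0.280452 − 0.024356 = 0.256096 m

260 mm larger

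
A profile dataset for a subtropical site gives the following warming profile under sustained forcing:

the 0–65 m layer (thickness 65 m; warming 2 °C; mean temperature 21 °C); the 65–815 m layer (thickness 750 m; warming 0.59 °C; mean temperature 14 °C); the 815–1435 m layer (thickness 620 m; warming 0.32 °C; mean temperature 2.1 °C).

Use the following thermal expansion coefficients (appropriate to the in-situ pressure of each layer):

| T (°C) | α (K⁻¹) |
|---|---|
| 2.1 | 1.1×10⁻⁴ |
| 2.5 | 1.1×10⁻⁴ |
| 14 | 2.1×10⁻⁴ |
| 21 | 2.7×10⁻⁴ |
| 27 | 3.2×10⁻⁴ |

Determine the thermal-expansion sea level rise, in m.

Layer 1 at 21 °C → α = 2.7×10⁻⁴ K⁻¹
Layer 2 at 14 °C → α = 2.1×10⁻⁴ K⁻¹
Layer 3 at 2.1 °C → α = 1.1×10⁻⁴ K⁻¹
2.7×10⁻⁴ × 65 × 2 = 0.03510 m
Layer 2: 750 × 0.59 × 2.1×10⁻⁴ = 0.092925 m
815–1435 m: 1.1×10⁻⁴ × 0.32 × 620 = 0.021824 m
Δh = 0.03510 + 0.092925 + 0.021824 = 0.149849 m

Δh ≈ 0.150 m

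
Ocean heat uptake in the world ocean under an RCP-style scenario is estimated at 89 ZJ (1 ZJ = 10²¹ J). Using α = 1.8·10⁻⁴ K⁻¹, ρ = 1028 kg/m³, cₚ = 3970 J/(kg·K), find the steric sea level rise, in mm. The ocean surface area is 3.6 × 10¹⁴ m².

Per unit area: Q = 89×10²¹ / (3.6×10¹⁴) ≈ 2.472×10⁸ J/m²
Δh = αQ/(ρcₚ) = 1.8×10⁻⁴ × 2.472×10⁸ / (1028 × 3970) ≈ 0.010903 m

about 11 mm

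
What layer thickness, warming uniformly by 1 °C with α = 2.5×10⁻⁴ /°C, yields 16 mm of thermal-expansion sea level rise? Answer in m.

H = Δh/(αΔT) = 0.016 / (2.5×10⁻⁴ × 1) = 64.00 m

about 64.0 m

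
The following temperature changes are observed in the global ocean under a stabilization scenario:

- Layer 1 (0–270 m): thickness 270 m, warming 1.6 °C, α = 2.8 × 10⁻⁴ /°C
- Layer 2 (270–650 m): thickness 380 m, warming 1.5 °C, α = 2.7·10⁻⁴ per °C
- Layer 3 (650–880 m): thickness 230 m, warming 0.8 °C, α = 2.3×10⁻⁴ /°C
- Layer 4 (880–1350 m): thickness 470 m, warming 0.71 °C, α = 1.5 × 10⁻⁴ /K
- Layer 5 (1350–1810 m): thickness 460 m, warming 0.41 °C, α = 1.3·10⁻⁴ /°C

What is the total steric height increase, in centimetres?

1.6 × 270 × 2.8×10⁻⁴ = 0.12096 m
270–650 m: 380 × 2.7×10⁻⁴ × 1.5 = 0.15390 m
2.3×10⁻⁴ × 230 × 0.8 = 0.04232 m
Layer 4: 470 × 0.71 × 1.5×10⁻⁴ = 0.050055 m
460 × 0.41 × 1.3×10⁻⁴ = 0.024518 m
Δh = 0.12096 + 0.15390 + 0.04232 + 0.050055 + 0.024518 = 0.391753 m ≈ 39.2 cm

about 39.2 cm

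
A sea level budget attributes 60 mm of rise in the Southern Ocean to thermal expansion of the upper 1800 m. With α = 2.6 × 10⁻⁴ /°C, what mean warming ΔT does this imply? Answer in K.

ΔT = Δh/(αH) = 0.06 / (2.6×10⁻⁴ × 1800) ≈ 0.1282 K

ΔT ≈ 0.13 K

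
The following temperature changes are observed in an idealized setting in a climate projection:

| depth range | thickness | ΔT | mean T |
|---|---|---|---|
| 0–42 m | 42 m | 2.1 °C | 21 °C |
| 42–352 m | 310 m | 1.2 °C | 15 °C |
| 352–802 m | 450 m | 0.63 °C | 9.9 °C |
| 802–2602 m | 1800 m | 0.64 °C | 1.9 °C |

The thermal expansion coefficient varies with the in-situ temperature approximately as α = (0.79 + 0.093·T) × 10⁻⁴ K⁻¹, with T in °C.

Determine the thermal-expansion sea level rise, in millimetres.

Layer 1: α = (0.79 + 0.093×21)×10⁻⁴ = 2.743×10⁻⁴ K⁻¹
Layer 2: α = (0.79 + 0.093×15)×10⁻⁴ = 2.185×10⁻⁴ K⁻¹
Layer 3: α = (0.79 + 0.093×9.9)×10⁻⁴ = 1.7107×10⁻⁴ K⁻¹
Layer 4: α = (0.79 + 0.093×1.9)×10⁻⁴ = 0.9667×10⁻⁴ K⁻¹
Layer 1: 2.743×10⁻⁴ × 42 × 2.1 = 0.02419326 m
Layer 2: 2.185×10⁻⁴ × 1.2 × 310 = 0.081282 m
Layer 3: 450 × 0.63 × 1.7107×10⁻⁴ = 0.048498345 m
0.64 × 1800 × 0.9667×10⁻⁴ = 0.11136384 m
Δh = 0.02419326 + 0.081282 + 0.048498345 + 0.11136384 = 0.265337445 m

270 mm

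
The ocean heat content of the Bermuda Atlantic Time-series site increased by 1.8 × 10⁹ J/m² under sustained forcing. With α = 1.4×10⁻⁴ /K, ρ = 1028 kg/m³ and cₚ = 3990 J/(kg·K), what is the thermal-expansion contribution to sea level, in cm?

Δh = αQ/(ρcₚ) = 1.4×10⁻⁴ × 1.8×10⁹ / (1028 × 3990) ≈ 0.061438 m

6.14 cm of thermosteric rise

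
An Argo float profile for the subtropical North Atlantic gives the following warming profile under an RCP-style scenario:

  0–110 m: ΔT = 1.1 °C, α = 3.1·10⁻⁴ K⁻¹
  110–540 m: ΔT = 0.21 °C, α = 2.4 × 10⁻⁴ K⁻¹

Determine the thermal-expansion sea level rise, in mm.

Layer 1: 1.1 × 110 × 3.1×10⁻⁴ = 0.03751 m
2.4×10⁻⁴ × 0.21 × 430 = 0.021672 m
Δh = 0.03751 + 0.021672 = 0.059182 m

59.2 mm of thermosteric rise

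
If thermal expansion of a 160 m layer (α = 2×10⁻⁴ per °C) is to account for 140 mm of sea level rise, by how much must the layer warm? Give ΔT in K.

ΔT = Δh/(αH) = 0.14 / (2×10⁻⁴ × 160) = 4.375 K

about 4.4 K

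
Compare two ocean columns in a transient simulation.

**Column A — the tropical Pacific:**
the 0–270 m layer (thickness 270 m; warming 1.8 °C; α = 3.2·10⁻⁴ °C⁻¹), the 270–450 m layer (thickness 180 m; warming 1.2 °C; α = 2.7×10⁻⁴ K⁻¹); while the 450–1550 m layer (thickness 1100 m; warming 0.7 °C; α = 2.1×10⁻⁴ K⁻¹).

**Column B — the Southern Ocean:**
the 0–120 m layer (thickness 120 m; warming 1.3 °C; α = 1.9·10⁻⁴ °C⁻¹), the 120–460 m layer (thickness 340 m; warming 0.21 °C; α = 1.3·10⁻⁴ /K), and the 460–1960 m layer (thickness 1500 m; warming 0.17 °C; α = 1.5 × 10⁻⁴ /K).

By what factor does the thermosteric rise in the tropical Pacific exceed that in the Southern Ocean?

A Layer 1: 3.2×10⁻⁴ × 270 × 1.8 = 0.15552 m
A 180 × 2.7×10⁻⁴ × 1.2 = 0.05832 m
A 450–1550 m: 1100 × 2.1×10⁻⁴ × 0.7 = 0.16170 m
A total: 0.37554 m
B 1.9×10⁻⁴ × 120 × 1.3 = 0.02964 m
B Layer 2: 340 × 1.3×10⁻⁴ × 0.21 = 0.009282 m
B Layer 3: 1500 × 1.5×10⁻⁴ × 0.17 = 0.03825 m
B total: 0.077172 m
Ratio: 0.37554 / 0.077172 ≈ 4.866

≈ 4.87×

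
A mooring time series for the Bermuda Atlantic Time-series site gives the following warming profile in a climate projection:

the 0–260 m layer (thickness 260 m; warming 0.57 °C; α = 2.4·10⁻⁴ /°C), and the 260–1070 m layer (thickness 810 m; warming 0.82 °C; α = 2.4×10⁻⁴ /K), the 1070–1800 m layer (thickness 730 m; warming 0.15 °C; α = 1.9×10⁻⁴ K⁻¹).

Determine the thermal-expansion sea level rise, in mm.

0.57 × 2.4×10⁻⁴ × 260 = 0.035568 m
Layer 2: 0.82 × 2.4×10⁻⁴ × 810 = 0.159408 m
1.9×10⁻⁴ × 730 × 0.15 = 0.020805 m
Δh = 0.035568 + 0.159408 + 0.020805 = 0.215781 m ≈ 216 mm

216 mm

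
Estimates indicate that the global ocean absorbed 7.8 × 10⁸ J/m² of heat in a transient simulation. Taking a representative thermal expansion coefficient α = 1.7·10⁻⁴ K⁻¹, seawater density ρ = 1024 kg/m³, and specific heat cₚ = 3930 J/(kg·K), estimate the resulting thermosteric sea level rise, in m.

Δh ≈ 0.033 m

Δh = αQ/(ρcₚ) = 1.7×10⁻⁴ × 7.8×10⁸ / (1024 × 3930) ≈ 0.03295 m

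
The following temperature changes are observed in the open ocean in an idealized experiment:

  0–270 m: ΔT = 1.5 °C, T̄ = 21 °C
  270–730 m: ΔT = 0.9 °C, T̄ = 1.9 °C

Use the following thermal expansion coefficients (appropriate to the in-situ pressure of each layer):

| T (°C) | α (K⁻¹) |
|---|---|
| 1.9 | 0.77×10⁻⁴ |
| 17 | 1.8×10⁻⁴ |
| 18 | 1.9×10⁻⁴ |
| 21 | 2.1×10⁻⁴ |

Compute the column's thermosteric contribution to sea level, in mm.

117 mm of thermosteric rise

Layer 1 at 21 °C → α = 2.1×10⁻⁴ K⁻¹
Layer 2 at 1.9 °C → α = 0.77×10⁻⁴ K⁻¹
Layer 1: 2.1×10⁻⁴ × 1.5 × 270 = 0.08505 m
Layer 2: 0.77×10⁻⁴ × 0.9 × 460 = 0.031878 m
Δh = 0.08505 + 0.031878 = 0.116928 m ≈ 117 mm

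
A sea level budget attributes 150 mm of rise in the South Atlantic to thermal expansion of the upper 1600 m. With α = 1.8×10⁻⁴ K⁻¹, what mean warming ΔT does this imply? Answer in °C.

ΔT = Δh/(αH) = 0.15 / (1.8×10⁻⁴ × 1600) ≈ 0.5208 °C

0.521 °C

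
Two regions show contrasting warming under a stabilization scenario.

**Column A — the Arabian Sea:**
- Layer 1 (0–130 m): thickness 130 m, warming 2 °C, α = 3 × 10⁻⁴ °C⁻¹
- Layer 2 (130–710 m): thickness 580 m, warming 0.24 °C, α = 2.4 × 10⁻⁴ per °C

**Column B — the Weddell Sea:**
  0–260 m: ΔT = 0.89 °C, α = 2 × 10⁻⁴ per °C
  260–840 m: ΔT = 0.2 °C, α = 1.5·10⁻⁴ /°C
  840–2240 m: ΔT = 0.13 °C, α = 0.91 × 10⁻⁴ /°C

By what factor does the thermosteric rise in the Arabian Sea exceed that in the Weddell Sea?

A Layer 1: 130 × 2 × 3×10⁻⁴ = 0.07800 m
A Layer 2: 0.24 × 580 × 2.4×10⁻⁴ = 0.033408 m
A total: 0.111408 m
B Layer 1: 0.89 × 260 × 2×10⁻⁴ = 0.04628 m
B 260–840 m: 580 × 1.5×10⁻⁴ × 0.2 = 0.01740 m
B 0.13 × 1400 × 0.91×10⁻⁴ = 0.016562 m
B total: 0.080242 m
Ratio: 0.111408 / 0.080242 ≈ 1.388

1.39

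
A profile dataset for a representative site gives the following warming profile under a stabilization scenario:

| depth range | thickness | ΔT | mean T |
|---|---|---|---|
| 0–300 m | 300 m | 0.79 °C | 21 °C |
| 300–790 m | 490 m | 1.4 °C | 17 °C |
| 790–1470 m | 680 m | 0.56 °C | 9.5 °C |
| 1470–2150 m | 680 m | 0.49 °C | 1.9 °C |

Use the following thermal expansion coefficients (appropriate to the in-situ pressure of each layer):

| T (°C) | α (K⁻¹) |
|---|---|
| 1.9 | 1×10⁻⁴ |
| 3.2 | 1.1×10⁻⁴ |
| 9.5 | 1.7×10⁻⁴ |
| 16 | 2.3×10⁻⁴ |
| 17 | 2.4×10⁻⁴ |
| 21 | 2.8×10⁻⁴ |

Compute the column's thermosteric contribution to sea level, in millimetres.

329 mm

Layer 1 at 21 °C → α = 2.8×10⁻⁴ K⁻¹
Layer 2 at 17 °C → α = 2.4×10⁻⁴ K⁻¹
Layer 3 at 9.5 °C → α = 1.7×10⁻⁴ K⁻¹
Layer 4 at 1.9 °C → α = 1×10⁻⁴ K⁻¹
0.79 × 2.8×10⁻⁴ × 300 = 0.06636 m
Layer 2: 2.4×10⁻⁴ × 1.4 × 490 = 0.16464 m
Layer 3: 680 × 1.7×10⁻⁴ × 0.56 = 0.064736 m
Layer 4: 0.49 × 680 × 1×10⁻⁴ = 0.03332 m
Δh = 0.06636 + 0.16464 + 0.064736 + 0.03332 = 0.329056 m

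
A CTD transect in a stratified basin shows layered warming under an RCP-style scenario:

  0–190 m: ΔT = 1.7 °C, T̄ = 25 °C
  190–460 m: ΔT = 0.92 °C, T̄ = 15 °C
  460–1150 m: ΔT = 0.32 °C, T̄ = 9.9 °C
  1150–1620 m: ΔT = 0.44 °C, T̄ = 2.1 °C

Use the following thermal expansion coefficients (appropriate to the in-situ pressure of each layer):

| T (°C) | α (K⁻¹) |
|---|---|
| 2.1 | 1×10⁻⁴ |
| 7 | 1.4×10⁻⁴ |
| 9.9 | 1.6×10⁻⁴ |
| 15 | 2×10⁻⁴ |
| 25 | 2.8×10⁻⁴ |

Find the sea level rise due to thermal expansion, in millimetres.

about 200 mm

Layer 1 at 25 °C → α = 2.8×10⁻⁴ K⁻¹
Layer 2 at 15 °C → α = 2×10⁻⁴ K⁻¹
Layer 3 at 9.9 °C → α = 1.6×10⁻⁴ K⁻¹
Layer 4 at 2.1 °C → α = 1×10⁻⁴ K⁻¹
0–190 m: 1.7 × 190 × 2.8×10⁻⁴ = 0.09044 m
Layer 2: 2×10⁻⁴ × 0.92 × 270 = 0.04968 m
460–1150 m: 690 × 0.32 × 1.6×10⁻⁴ = 0.035328 m
Layer 4: 470 × 1×10⁻⁴ × 0.44 = 0.02068 m
Δh = 0.09044 + 0.04968 + 0.035328 + 0.02068 = 0.196128 m ≈ 200 mm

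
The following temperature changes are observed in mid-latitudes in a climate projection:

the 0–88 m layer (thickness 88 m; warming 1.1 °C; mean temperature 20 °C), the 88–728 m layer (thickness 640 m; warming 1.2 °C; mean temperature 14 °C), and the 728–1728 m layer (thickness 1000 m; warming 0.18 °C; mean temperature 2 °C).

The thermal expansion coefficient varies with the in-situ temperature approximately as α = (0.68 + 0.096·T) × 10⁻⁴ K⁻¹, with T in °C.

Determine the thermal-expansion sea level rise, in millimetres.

Layer 1: α = (0.68 + 0.096×20)×10⁻⁴ = 2.6×10⁻⁴ K⁻¹
Layer 2: α = (0.68 + 0.096×14)×10⁻⁴ = 2.024×10⁻⁴ K⁻¹
Layer 3: α = (0.68 + 0.096×2)×10⁻⁴ = 0.872×10⁻⁴ K⁻¹
Layer 1: 1.1 × 88 × 2.6×10⁻⁴ = 0.025168 m
1.2 × 2.024×10⁻⁴ × 640 = 0.1554432 m
728–1728 m: 1000 × 0.18 × 0.872×10⁻⁴ = 0.015696 m
Δh = 0.025168 + 0.1554432 + 0.015696 = 0.1963072 m

about 200 mm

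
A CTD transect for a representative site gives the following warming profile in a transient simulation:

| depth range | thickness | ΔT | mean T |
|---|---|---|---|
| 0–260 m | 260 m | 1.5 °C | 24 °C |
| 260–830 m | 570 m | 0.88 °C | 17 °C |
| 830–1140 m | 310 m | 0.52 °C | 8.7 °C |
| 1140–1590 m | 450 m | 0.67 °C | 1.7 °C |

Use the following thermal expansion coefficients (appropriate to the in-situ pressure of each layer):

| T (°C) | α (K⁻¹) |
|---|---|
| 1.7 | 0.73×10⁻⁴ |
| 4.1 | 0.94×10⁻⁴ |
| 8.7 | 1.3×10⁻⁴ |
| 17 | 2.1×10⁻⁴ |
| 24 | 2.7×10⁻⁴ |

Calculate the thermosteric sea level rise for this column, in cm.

Layer 1 at 24 °C → α = 2.7×10⁻⁴ K⁻¹
Layer 2 at 17 °C → α = 2.1×10⁻⁴ K⁻¹
Layer 3 at 8.7 °C → α = 1.3×10⁻⁴ K⁻¹
Layer 4 at 1.7 °C → α = 0.73×10⁻⁴ K⁻¹
0–260 m: 2.7×10⁻⁴ × 1.5 × 260 = 0.10530 m
0.88 × 570 × 2.1×10⁻⁴ = 0.105336 m
Layer 3: 310 × 0.52 × 1.3×10⁻⁴ = 0.020956 m
1140–1590 m: 0.73×10⁻⁴ × 0.67 × 450 = 0.0220095 m
Δh = 0.10530 + 0.105336 + 0.020956 + 0.0220095 = 0.2536015 m

25 cm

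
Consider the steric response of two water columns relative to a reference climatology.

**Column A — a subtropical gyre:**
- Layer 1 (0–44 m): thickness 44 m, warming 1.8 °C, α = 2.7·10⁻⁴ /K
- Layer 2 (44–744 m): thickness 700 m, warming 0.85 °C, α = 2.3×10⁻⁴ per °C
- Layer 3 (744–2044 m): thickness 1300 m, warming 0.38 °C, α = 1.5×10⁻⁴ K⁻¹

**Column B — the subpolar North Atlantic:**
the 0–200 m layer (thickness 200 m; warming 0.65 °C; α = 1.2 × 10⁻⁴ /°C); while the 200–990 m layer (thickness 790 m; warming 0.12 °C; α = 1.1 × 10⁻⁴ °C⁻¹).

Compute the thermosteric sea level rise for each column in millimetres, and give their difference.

Δh_A ≈ 232 mm, Δh_B ≈ 26.0 mm; difference ≈ 206 mm

A 0–44 m: 2.7×10⁻⁴ × 1.8 × 44 = 0.021384 m
A 700 × 2.3×10⁻⁴ × 0.85 = 0.13685 m
A Layer 3: 0.38 × 1300 × 1.5×10⁻⁴ = 0.07410 m
A total: 0.232334 m
B Layer 1: 1.2×10⁻⁴ × 0.65 × 200 = 0.01560 m
B 790 × 0.12 × 1.1×10⁻⁴ = 0.010428 m
B total: 0.026028 m
Difference: 0.232334 − 0.026028 = 0.206306 m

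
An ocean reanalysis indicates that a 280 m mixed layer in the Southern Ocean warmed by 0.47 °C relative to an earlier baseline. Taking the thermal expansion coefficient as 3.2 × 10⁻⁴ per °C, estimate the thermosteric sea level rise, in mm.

42 mm of thermosteric rise

Δh = αΔT·H = 3.2×10⁻⁴ × 0.47 × 280 = 0.042112 m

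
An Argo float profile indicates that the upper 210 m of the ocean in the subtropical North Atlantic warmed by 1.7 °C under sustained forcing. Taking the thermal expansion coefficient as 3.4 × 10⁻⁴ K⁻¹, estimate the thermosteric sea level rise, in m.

Δh = 0.121 m

Δh = αΔT·H = 3.4×10⁻⁴ × 1.7 × 210 = 0.12138 m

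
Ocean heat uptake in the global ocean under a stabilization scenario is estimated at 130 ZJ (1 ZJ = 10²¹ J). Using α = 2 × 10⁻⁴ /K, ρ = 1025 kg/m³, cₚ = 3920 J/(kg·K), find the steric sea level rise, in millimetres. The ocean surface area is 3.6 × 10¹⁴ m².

18 mm of thermosteric rise

Per unit area: Q = 130×10²¹ / (3.6×10¹⁴) ≈ 3.611×10⁸ J/m²
Δh = αQ/(ρcₚ) = 2×10⁻⁴ × 3.611×10⁸ / (1025 × 3920) ≈ 0.017974 m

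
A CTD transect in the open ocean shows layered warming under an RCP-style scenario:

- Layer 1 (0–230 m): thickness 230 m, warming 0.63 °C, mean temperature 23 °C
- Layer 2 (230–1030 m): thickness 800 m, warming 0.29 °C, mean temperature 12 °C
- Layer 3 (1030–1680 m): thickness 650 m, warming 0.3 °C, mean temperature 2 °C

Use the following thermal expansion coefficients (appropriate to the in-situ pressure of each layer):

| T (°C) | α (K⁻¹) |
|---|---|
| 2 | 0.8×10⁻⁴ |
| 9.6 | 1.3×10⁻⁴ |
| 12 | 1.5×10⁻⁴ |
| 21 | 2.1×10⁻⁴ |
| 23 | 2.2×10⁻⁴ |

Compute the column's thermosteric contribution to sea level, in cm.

Layer 1 at 23 °C → α = 2.2×10⁻⁴ K⁻¹
Layer 2 at 12 °C → α = 1.5×10⁻⁴ K⁻¹
Layer 3 at 2 °C → α = 0.8×10⁻⁴ K⁻¹
230 × 0.63 × 2.2×10⁻⁴ = 0.031878 m
230–1030 m: 0.29 × 1.5×10⁻⁴ × 800 = 0.03480 m
Layer 3: 0.8×10⁻⁴ × 650 × 0.3 = 0.01560 m
Δh = 0.031878 + 0.03480 + 0.01560 = 0.082278 m ≈ 8.23 cm

about 8.23 cm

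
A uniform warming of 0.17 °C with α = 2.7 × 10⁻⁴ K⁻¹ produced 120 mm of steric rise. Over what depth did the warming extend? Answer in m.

about 2610 m

H = Δh/(αΔT) = 0.12 / (2.7×10⁻⁴ × 0.17) ≈ 2614 m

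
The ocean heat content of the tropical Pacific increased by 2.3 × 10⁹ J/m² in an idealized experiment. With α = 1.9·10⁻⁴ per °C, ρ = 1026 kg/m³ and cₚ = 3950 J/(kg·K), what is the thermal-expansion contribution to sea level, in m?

Δh = 0.108 m

Δh = αQ/(ρcₚ) = 1.9×10⁻⁴ × 2.3×10⁹ / (1026 × 3950) ≈ 0.10783 m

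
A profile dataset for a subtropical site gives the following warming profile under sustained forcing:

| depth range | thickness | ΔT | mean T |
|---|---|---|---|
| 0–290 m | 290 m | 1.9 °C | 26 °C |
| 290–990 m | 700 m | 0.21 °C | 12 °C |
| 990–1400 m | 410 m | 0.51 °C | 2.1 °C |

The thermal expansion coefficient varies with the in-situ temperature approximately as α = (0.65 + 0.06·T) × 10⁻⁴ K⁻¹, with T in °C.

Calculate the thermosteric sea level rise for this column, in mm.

Layer 1: α = (0.65 + 0.06×26)×10⁻⁴ = 2.21×10⁻⁴ K⁻¹
Layer 2: α = (0.65 + 0.06×12)×10⁻⁴ = 1.37×10⁻⁴ K⁻¹
Layer 3: α = (0.65 + 0.06×2.1)×10⁻⁴ = 0.776×10⁻⁴ K⁻¹
Layer 1: 290 × 1.9 × 2.21×10⁻⁴ = 0.121771 m
700 × 0.21 × 1.37×10⁻⁴ = 0.020139 m
Layer 3: 410 × 0.776×10⁻⁴ × 0.51 = 0.01622616 m
Δh = 0.121771 + 0.020139 + 0.01622616 = 0.15813616 m

160 mm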